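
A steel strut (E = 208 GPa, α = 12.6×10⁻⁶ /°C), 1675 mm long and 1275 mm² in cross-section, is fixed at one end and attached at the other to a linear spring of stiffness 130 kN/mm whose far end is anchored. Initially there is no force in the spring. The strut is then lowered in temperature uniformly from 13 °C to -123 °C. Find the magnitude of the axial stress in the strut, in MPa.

Free thermal contraction: δ_free = αΔT L = 12.6×10⁻⁶ × 136 × 1675 = 2.87 mm.
Let P be the tensile force in the spring. The strut extends elastically by PL/(AE) and the spring stretches by P/k; together these equal δ_free.
P [ L/(AE) + 1/k ] = δ_free → P [ 1675/(1275×208×10³) + 1/(130×10³) ] = 2.87.
P = 2.87 / 1.401×10⁻⁵ = 204900 N.
σ = P/A = 204900/1275 = 160.7 MPa.

σ ≈ 161 MPa (tensile)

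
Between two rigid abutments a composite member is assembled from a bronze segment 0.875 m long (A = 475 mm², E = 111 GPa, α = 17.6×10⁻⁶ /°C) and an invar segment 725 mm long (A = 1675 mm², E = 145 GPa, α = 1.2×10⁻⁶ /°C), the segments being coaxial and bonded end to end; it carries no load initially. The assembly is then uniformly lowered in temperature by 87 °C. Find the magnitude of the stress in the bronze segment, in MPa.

With the walls removed the bar would change length by δ_free = Σ αᵢΔT Lᵢ = 17.6×10⁻⁶×87×875 + 1.2×10⁻⁶×87×725 = 1.415 mm.
Since the ends are fixed, an axial force P builds up, equal in every segment, with P · Σ Lᵢ/(AᵢEᵢ) = δ_free.
Σ Lᵢ/(AᵢEᵢ) = 875/(475×111×10³) + 725/(1675×145×10³) = 1.958×10⁻⁵ mm/N.
Hence P = δ_free / Σ(L/AE) = 1.415/1.958×10⁻⁵ = 72.29 kN (tensile).
σ_{bronze} = P / A = 72290 / 475 = 152.2 MPa.

σ ≈ 152 MPa (tensile)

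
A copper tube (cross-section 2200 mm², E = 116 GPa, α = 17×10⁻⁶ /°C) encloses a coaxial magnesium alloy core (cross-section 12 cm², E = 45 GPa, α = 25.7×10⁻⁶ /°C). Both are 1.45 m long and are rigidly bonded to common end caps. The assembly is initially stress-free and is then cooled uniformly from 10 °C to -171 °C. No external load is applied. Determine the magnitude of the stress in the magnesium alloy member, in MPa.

σ ≈ 58.5 MPa (tensile)

The magnesium alloy has the larger α, so on cooling it would change length more than the copper if both were free. The rigid plates force a common final length, so the magnesium alloy is put into tension and the copper into compression, with equal and opposite forces P (no external load).
Setting the final lengths equal and cancelling L: (α₁ − α₂)ΔT = P/(A₁E₁) + P/(A₂E₂).
|α₁ − α₂|·ΔT = 8.7×10⁻⁶ × 181 = 0.001575.
1/(A₁E₁) + 1/(A₂E₂) = 1/(2200×116×10³) + 1/(1200×45×10³) = 2.244×10⁻⁸ N⁻¹.
P = 0.001575 / 2.244×10⁻⁸ = 70180 N = 70.18 kN.
σ_{magnesium alloy} = P/A₂ = 70180/1200 = 58.49 MPa, tensile.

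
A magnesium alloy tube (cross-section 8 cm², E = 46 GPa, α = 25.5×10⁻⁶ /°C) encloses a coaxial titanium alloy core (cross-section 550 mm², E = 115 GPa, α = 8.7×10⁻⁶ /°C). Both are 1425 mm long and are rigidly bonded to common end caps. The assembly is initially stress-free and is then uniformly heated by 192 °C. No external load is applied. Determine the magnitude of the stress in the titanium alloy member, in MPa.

Both members must finish at the same length. With the larger α, the magnesium alloy tends to over-expand; the plates restrain it, putting the magnesium alloy in compression and the titanium alloy in tension. With no external load the two internal forces are equal and opposite, magnitude P.
Equating the net (thermal + elastic) strains gives |α₁ − α₂|·ΔT = P·[1/(A₁E₁) + 1/(A₂E₂)].
|α₁ − α₂|·ΔT = 16.8×10⁻⁶ × 192 = 0.003226.
1/(A₁E₁) + 1/(A₂E₂) = 1/(800×46×10³) + 1/(550×115×10³) = 4.298×10⁻⁸ N⁻¹.
P = 0.003226 / 4.298×10⁻⁸ = 75040 N = 75.04 kN.
σ_{titanium alloy} = P/A₂ = 75040/550 = 136.4 MPa, tensile.

σ ≈ 136 MPa (tensile)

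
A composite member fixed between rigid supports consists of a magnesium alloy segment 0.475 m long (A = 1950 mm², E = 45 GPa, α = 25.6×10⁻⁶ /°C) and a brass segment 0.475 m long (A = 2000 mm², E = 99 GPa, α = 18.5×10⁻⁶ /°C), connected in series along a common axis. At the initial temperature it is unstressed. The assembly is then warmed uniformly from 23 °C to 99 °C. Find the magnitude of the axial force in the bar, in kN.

P ≈ 204 kN (compressive)

Free thermal expansion of the whole bar: Σ αᵢΔT Lᵢ = 25.6×10⁻⁶×76×475 + 18.5×10⁻⁶×76×475 = 1.592 mm.
The rigid supports impose zero overall length change; the single axial force P common to all segments must satisfy P Σ Lᵢ/(AᵢEᵢ) = δ_free.
Σ Lᵢ/(AᵢEᵢ) = 475/(1950×45×10³) + 475/(2000×99×10³) = 7.812×10⁻⁶ mm/N.
P = 1.592 / 7.812×10⁻⁶ = 203800 N = 203.8 kN, compressive.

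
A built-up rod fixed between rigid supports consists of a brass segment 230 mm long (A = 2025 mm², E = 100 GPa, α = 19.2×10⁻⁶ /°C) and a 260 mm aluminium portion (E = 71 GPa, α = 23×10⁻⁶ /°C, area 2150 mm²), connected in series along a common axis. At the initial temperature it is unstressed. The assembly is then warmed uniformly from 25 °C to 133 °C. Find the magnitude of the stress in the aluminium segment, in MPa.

Free thermal expansion of the whole bar: Σ αᵢΔT Lᵢ = 19.2×10⁻⁶×108×230 + 23×10⁻⁶×108×260 = 1.123 mm.
The rigid supports impose zero overall length change; the single axial force P common to all segments must satisfy P Σ Lᵢ/(AᵢEᵢ) = δ_free.
The series flexibility is Σ Lᵢ/(AᵢEᵢ) = 230/(2025×100×10³) + 260/(2150×71×10³) = 2.839×10⁻⁶ mm/N.
Hence P = δ_free / Σ(L/AE) = 1.123/2.839×10⁻⁶ = 395.5 kN (compressive).
σ_{aluminium} = P / A = 395500 / 2150 = 183.9 MPa.

σ ≈ 184 MPa (compressive)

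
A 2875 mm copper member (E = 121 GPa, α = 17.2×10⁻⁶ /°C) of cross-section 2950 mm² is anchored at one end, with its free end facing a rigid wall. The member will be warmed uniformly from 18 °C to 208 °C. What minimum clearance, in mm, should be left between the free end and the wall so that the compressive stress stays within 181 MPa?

g ≈ 5.09 mm

Free expansion if unrestrained: δ_free = αΔT L = 17.2×10⁻⁶ × 190 × 2875 = 9.395 mm.
At the allowable stress the elastic shortening the wall may impose is σL/E = 181 × 2875 / (121×10³) = 4.301 mm.
The gap must absorb the remainder: g_min = 9.395 − 4.301 = 5.095 mm.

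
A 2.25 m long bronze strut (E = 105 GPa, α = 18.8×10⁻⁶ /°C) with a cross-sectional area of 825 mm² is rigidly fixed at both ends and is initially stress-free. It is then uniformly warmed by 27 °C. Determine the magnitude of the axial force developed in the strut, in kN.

P ≈ 44 kN (compressive)

The ends cannot move, so σ = EαΔT = 105×10³ × 18.8×10⁻⁶ × 27 = 53.3 MPa.
P = AEαΔT = 825 × 105×10³ × 18.8×10⁻⁶ × 27 = 43.97 kN (compressive).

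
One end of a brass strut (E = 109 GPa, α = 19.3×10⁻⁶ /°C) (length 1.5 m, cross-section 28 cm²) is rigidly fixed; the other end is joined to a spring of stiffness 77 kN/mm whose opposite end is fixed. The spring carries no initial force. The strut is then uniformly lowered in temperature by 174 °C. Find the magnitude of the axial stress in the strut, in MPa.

σ ≈ 100 MPa (tensile)

Free thermal contraction: δ_free = αΔT L = 19.3×10⁻⁶ × 174 × 1500 = 5.037 mm.
Let P be the tensile force in the spring. The strut extends elastically by PL/(AE) and the spring stretches by P/k; together these equal δ_free.
P [ L/(AE) + 1/k ] = δ_free → P [ 1500/(2800×109×10³) + 1/(77×10³) ] = 5.037.
P = 5.037 / 1.79×10⁻⁵ = 281400 N.
σ = P/A = 281400/2800 = 100.5 MPa.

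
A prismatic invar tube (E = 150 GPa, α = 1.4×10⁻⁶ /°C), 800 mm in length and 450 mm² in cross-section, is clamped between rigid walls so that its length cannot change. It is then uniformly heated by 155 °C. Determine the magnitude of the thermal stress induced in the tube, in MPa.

σ ≈ 32.5 MPa (compressive)

The supports are rigid, so the total axial strain is zero. The restrained thermal strain is ε = αΔT = 1.4×10⁻⁶ × 155 = 217×10⁻⁶.
The stress required to suppress this strain is σ = Eε = 150×10³ × 217×10⁻⁶ = 32.55 MPa, compressive since the tube is trying to expand.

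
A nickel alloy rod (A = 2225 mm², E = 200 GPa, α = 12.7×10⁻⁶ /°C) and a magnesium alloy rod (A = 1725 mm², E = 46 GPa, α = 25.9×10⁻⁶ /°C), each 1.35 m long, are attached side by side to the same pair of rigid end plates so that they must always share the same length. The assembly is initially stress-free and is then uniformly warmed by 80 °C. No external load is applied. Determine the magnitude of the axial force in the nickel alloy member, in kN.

P ≈ 71.1 kN (tensile in the nickel alloy)

The magnesium alloy has the larger α, so on heating it would change length more than the nickel alloy if both were free. The rigid plates force a common final length, so the magnesium alloy is put into compression and the nickel alloy into tension, with equal and opposite forces P (no external load).
Compatibility of the two members (thermal + elastic change equal): (α₁ − α₂)ΔT = P·[1/(A₁E₁) + 1/(A₂E₂)].
|α₁ − α₂|·ΔT = 13.2×10⁻⁶ × 80 = 0.001056.
1/(A₁E₁) + 1/(A₂E₂) = 1/(2225×200×10³) + 1/(1725×46×10³) = 1.485×10⁻⁸ N⁻¹.
So P = 0.001056 / 1.485×10⁻⁸ = 71.11 kN.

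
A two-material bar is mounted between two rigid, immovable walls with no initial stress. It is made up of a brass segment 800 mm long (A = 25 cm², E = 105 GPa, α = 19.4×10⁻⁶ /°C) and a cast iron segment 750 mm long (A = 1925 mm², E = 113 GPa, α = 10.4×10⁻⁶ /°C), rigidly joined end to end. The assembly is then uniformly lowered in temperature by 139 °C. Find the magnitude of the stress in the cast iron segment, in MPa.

With the walls removed the bar would change length by δ_free = Σ αᵢΔT Lᵢ = 19.4×10⁻⁶×139×800 + 10.4×10⁻⁶×139×750 = 3.241 mm.
Since the ends are fixed, an axial force P builds up, equal in every segment, with P · Σ Lᵢ/(AᵢEᵢ) = δ_free.
Σ Lᵢ/(AᵢEᵢ) = 800/(2500×105×10³) + 750/(1925×113×10³) = 6.495×10⁻⁶ mm/N.
So P = 3.241 / 6.495×10⁻⁶ = 499 kN, tensile.
σ_{cast iron} = P / A = 499000 / 1925 = 259.2 MPa.

σ ≈ 259 MPa (tensile)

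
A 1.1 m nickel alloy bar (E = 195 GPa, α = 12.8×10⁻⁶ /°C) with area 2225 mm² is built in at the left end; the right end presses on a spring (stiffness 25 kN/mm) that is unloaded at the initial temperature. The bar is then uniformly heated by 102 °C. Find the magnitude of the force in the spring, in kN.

P ≈ 33.8 kN

Free thermal expansion: δ_free = αΔT L = 12.8×10⁻⁶ × 102 × 1100 = 1.436 mm.
Let P be the compressive force at the spring. The bar shortens elastically by PL/(AE) and the spring compresses by P/k; together these equal δ_free.
So P = δ_free / [L/(AE) + 1/k] = 1.436 / [ 1100/(2225×195×10³) + 1/(25×10³) ].
P = 1.436 / 4.254×10⁻⁵ = 33760 N.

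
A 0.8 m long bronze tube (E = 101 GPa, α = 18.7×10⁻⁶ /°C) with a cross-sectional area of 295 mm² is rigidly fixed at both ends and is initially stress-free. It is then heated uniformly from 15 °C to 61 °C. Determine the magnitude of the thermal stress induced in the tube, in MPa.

With length fixed, the mechanical strain must cancel the thermal strain αΔT = 18.7×10⁻⁶ × 46 = 860.2×10⁻⁶.
The stress required to suppress this strain is σ = Eε = 101×10³ × 860.2×10⁻⁶ = 86.88 MPa, compressive since the tube is trying to expand.

σ ≈ 86.9 MPa (compressive)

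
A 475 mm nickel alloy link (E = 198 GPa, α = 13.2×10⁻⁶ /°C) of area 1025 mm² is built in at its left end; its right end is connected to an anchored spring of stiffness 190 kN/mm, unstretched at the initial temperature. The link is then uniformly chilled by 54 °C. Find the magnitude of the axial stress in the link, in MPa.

The unrestrained thermal change is αΔT L = 13.2×10⁻⁶ × 54 × 475 = 0.3386 mm.
Let P be the tensile force in the spring. The link extends elastically by PL/(AE) and the spring stretches by P/k; together these equal δ_free.
P [ L/(AE) + 1/k ] = δ_free → P [ 475/(1025×198×10³) + 1/(190×10³) ] = 0.3386.
P = 0.3386 / 7.604×10⁻⁶ = 44530 N.
σ = P/A = 44530/1025 = 43.44 MPa.

σ ≈ 43.4 MPa (tensile)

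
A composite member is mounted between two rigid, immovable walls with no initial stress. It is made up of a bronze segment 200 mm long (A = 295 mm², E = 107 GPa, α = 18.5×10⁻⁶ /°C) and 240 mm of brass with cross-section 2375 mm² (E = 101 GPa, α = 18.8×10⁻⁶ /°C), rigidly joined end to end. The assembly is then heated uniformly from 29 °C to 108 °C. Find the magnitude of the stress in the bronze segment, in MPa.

σ ≈ 300 MPa (compressive)

With the walls removed the bar would change length by δ_free = Σ αᵢΔT Lᵢ = 18.5×10⁻⁶×79×200 + 18.8×10⁻⁶×79×240 = 0.6487 mm.
Since the ends are fixed, an axial force P builds up, equal in every segment, with P · Σ Lᵢ/(AᵢEᵢ) = δ_free.
Σ Lᵢ/(AᵢEᵢ) = 200/(295×107×10³) + 240/(2375×101×10³) = 7.337×10⁻⁶ mm/N.
So P = 0.6487 / 7.337×10⁻⁶ = 88.43 kN, compressive.
σ_{bronze} = P / A = 88430 / 295 = 299.7 MPa.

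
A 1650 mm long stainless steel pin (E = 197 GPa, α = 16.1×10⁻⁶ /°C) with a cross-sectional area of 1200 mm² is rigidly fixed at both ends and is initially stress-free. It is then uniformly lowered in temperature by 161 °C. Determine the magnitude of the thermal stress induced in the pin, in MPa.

σ ≈ 511 MPa (tensile)

Because both ends are immovable the net strain is zero, and the suppressed thermal strain is αΔT = 16.1×10⁻⁶ × 161 = 2592.1×10⁻⁶.
The stress required to suppress this strain is σ = Eε = 197×10³ × 2592.1×10⁻⁶ = 510.6 MPa, tensile since the pin is trying to contract.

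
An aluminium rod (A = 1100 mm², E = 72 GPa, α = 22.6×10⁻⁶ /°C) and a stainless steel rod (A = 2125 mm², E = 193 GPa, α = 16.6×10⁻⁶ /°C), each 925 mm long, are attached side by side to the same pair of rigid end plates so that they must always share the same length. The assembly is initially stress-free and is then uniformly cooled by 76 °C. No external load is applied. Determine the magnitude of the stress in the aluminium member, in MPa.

σ ≈ 27.5 MPa (tensile)

The aluminium has the larger α, so on cooling it would change length more than the stainless steel if both were free. The rigid plates force a common final length, so the aluminium is put into tension and the stainless steel into compression, with equal and opposite forces P (no external load).
Compatibility of the two members (thermal + elastic change equal): (α₁ − α₂)ΔT = P·[1/(A₁E₁) + 1/(A₂E₂)].
|α₁ − α₂|·ΔT = 6×10⁻⁶ × 76 = 0.000456.
1/(A₁E₁) + 1/(A₂E₂) = 1/(1100×72×10³) + 1/(2125×193×10³) = 1.506×10⁻⁸ N⁻¹.
So P = 0.000456 / 1.506×10⁻⁸ = 30.27 kN.
σ_{aluminium} = P/A₁ = 30270/1100 = 27.52 MPa, tensile.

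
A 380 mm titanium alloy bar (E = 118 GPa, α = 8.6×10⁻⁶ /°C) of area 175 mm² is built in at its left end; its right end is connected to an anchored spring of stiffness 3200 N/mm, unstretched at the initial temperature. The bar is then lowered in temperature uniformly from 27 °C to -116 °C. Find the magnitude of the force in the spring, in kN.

If the spring were absent the bar would shorten by αΔT L = 8.6×10⁻⁶ × 143 × 380 = 0.4673 mm.
Let P be the tensile force in the spring. The bar extends elastically by PL/(AE) and the spring stretches by P/k; together these equal δ_free.
So P = δ_free / [L/(AE) + 1/k] = 0.4673 / [ 380/(175×118×10³) + 1/(3200) ].
P = 0.4673 / 0.0003309 = 1412 N.

P ≈ 1.41 kN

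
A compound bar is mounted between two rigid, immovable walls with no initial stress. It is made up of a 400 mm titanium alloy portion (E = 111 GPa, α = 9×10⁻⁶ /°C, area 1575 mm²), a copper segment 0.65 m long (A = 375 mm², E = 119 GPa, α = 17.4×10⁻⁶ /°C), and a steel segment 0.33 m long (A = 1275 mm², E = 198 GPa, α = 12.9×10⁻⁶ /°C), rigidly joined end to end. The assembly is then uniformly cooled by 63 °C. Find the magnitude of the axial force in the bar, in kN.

Free thermal contraction of the whole bar: Σ αᵢΔT Lᵢ = 9×10⁻⁶×63×400 + 17.4×10⁻⁶×63×650 + 12.9×10⁻⁶×63×330 = 1.208 mm.
Since the ends are fixed, an axial force P builds up, equal in every segment, with P · Σ Lᵢ/(AᵢEᵢ) = δ_free.
Σ Lᵢ/(AᵢEᵢ) = 400/(1575×111×10³) + 650/(375×119×10³) + 330/(1275×198×10³) = 1.816×10⁻⁵ mm/N.
Hence P = δ_free / Σ(L/AE) = 1.208/1.816×10⁻⁵ = 66.49 kN (tensile).

P ≈ 66.5 kN (tensile)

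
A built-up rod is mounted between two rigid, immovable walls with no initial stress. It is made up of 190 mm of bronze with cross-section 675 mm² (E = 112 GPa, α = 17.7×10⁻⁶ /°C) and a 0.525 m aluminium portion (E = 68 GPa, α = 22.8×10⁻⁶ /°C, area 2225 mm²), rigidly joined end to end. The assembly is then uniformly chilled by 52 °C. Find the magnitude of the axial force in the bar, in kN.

P ≈ 133 kN (tensile)

Free thermal contraction of the whole bar: Σ αᵢΔT Lᵢ = 17.7×10⁻⁶×52×190 + 22.8×10⁻⁶×52×525 = 0.7973 mm.
Since the ends are fixed, an axial force P builds up, equal in every segment, with P · Σ Lᵢ/(AᵢEᵢ) = δ_free.
Σ Lᵢ/(AᵢEᵢ) = 190/(675×112×10³) + 525/(2225×68×10³) = 5.983×10⁻⁶ mm/N.
Hence P = δ_free / Σ(L/AE) = 0.7973/5.983×10⁻⁶ = 133.3 kN (tensile).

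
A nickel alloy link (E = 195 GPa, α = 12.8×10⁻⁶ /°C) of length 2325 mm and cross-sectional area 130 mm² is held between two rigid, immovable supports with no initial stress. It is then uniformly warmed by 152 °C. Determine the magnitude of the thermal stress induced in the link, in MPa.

σ ≈ 379 MPa (compressive)

With length fixed, the mechanical strain must cancel the thermal strain αΔT = 12.8×10⁻⁶ × 152 = 1945.6×10⁻⁶.
Hence σ = E·αΔT = 195×10³ × 1945.6×10⁻⁶ = 379.4 MPa, compressive.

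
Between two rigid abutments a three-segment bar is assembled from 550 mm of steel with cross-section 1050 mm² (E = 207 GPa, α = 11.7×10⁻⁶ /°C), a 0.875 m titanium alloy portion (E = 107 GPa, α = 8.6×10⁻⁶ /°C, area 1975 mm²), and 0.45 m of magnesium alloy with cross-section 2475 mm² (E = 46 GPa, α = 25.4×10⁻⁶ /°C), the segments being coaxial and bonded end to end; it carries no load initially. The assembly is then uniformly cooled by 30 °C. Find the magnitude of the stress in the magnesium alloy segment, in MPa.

σ ≈ 29 MPa (tensile)

If the supports were absent, the total length change would be Σ αᵢΔT Lᵢ = 11.7×10⁻⁶×30×550 + 8.6×10⁻⁶×30×875 + 25.4×10⁻⁶×30×450 = 0.7617 mm.
Since the ends are fixed, an axial force P builds up, equal in every segment, with P · Σ Lᵢ/(AᵢEᵢ) = δ_free.
Σ Lᵢ/(AᵢEᵢ) = 550/(1050×207×10³) + 875/(1975×107×10³) + 450/(2475×46×10³) = 1.062×10⁻⁵ mm/N.
P = 0.7617 / 1.062×10⁻⁵ = 71700 N = 71.7 kN, tensile.
σ_{magnesium alloy} = P / A = 71700 / 2475 = 28.97 MPa.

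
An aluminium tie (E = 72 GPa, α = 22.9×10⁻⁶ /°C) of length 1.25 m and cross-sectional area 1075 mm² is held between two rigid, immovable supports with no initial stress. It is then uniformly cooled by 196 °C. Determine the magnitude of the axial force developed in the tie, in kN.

The ends cannot move, so σ = EαΔT = 72×10³ × 22.9×10⁻⁶ × 196 = 323.2 MPa.
Axial force P = σA = 323.2 × 1075 = 347400 N = 347.4 kN, tensile.

P ≈ 347 kN (tensile)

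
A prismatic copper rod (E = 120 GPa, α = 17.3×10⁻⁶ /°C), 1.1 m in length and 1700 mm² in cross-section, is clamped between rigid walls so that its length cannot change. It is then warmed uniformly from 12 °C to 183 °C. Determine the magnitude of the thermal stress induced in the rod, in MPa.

σ ≈ 355 MPa (compressive)

The supports are rigid, so the total axial strain is zero. The restrained thermal strain is ε = αΔT = 17.3×10⁻⁶ × 171 = 2958.3×10⁻⁶.
Hence σ = E·αΔT = 120×10³ × 2958.3×10⁻⁶ = 355 MPa, compressive.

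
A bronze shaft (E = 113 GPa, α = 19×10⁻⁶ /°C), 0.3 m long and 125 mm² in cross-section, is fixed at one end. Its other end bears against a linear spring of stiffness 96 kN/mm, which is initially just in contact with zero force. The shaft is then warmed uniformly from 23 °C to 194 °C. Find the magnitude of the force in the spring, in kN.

If the spring were absent the shaft would lengthen by αΔT L = 19×10⁻⁶ × 171 × 300 = 0.9747 mm.
With a force P in the spring, the elastic change of the shaft is PL/(AE) and that of the spring is P/k; compatibility requires their sum to equal δ_free.
P [ L/(AE) + 1/k ] = δ_free → P [ 300/(125×113×10³) + 1/(96×10³) ] = 0.9747.
P = 0.9747 / 3.166×10⁻⁵ = 30790 N.

P ≈ 30.8 kN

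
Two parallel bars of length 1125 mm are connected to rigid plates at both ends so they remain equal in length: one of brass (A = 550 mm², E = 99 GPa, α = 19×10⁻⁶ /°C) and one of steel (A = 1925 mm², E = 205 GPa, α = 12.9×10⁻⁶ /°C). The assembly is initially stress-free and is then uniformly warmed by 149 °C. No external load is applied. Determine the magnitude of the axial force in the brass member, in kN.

P ≈ 43.5 kN (compressive in the brass)

Equilibrium of a rigid end plate with no external load gives equal and opposite internal forces ±P in the two members. Since α_{brass} > α_{steel}, heating drives the brass into compression and the steel into tension.
Compatibility of the two members (thermal + elastic change equal): (α₁ − α₂)ΔT = P·[1/(A₁E₁) + 1/(A₂E₂)].
|α₁ − α₂|·ΔT = 6.1×10⁻⁶ × 149 = 0.0009089.
1/(A₁E₁) + 1/(A₂E₂) = 1/(550×99×10³) + 1/(1925×205×10³) = 2.09×10⁻⁸ N⁻¹.
P = 0.0009089 / 2.09×10⁻⁸ = 43490 N = 43.49 kN.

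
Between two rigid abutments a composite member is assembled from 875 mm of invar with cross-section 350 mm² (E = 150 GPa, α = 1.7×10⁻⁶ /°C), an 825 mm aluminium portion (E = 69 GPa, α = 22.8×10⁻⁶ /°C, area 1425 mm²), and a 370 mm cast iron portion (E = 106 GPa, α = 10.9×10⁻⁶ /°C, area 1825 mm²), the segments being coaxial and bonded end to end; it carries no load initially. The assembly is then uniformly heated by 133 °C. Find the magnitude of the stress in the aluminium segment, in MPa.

If the supports were absent, the total length change would be Σ αᵢΔT Lᵢ = 1.7×10⁻⁶×133×875 + 22.8×10⁻⁶×133×825 + 10.9×10⁻⁶×133×370 = 3.236 mm.
The walls prevent any net length change, so an axial force P (same in every segment) develops. Compatibility: P · Σ Lᵢ/(AᵢEᵢ) = δ_free.
The series flexibility is Σ Lᵢ/(AᵢEᵢ) = 875/(350×150×10³) + 825/(1425×69×10³) + 370/(1825×106×10³) = 2.697×10⁻⁵ mm/N.
P = 3.236 / 2.697×10⁻⁵ = 120000 N = 120 kN, compressive.
σ_{aluminium} = P / A = 120000 / 1425 = 84.2 MPa.

σ ≈ 84.2 MPa (compressive)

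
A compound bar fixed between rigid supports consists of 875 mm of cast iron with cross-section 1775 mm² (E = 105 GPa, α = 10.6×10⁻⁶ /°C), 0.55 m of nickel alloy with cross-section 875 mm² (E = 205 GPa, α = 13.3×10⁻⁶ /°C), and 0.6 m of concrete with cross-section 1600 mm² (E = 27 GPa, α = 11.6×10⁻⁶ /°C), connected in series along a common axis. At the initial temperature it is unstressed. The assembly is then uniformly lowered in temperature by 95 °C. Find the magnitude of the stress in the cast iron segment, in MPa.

σ ≈ 58.2 MPa (tensile)

If the supports were absent, the total length change would be Σ αᵢΔT Lᵢ = 10.6×10⁻⁶×95×875 + 13.3×10⁻⁶×95×550 + 11.6×10⁻⁶×95×600 = 2.237 mm.
The walls prevent any net length change, so an axial force P (same in every segment) develops. Compatibility: P · Σ Lᵢ/(AᵢEᵢ) = δ_free.
Σ Lᵢ/(AᵢEᵢ) = 875/(1775×105×10³) + 550/(875×205×10³) + 600/(1600×27×10³) = 2.165×10⁻⁵ mm/N.
So P = 2.237 / 2.165×10⁻⁵ = 103.3 kN, tensile.
σ_{cast iron} = P / A = 103300 / 1775 = 58.22 MPa.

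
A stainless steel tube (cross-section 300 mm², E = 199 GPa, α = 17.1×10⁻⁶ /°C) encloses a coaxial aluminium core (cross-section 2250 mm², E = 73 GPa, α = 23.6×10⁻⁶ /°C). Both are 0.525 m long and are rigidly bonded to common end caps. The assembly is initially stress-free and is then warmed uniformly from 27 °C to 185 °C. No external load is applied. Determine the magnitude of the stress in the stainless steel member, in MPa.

σ ≈ 150 MPa (tensile)

The aluminium has the larger α, so on heating it would change length more than the stainless steel if both were free. The rigid plates force a common final length, so the aluminium is put into compression and the stainless steel into tension, with equal and opposite forces P (no external load).
Compatibility of the two members (thermal + elastic change equal): (α₁ − α₂)ΔT = P·[1/(A₁E₁) + 1/(A₂E₂)].
|α₁ − α₂|·ΔT = 6.5×10⁻⁶ × 158 = 0.001027.
1/(A₁E₁) + 1/(A₂E₂) = 1/(300×199×10³) + 1/(2250×73×10³) = 2.284×10⁻⁸ N⁻¹.
So P = 0.001027 / 2.284×10⁻⁸ = 44.97 kN.
σ_{stainless steel} = P/A₁ = 44970/300 = 149.9 MPa, tensile.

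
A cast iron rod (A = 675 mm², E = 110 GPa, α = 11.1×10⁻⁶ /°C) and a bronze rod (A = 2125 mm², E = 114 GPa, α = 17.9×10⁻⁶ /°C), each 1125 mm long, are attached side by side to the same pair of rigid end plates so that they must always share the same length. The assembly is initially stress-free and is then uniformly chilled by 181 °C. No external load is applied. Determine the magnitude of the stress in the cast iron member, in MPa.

σ ≈ 104 MPa (compressive)

The bronze has the larger α, so on cooling it would change length more than the cast iron if both were free. The rigid plates force a common final length, so the bronze is put into tension and the cast iron into compression, with equal and opposite forces P (no external load).
Compatibility of the two members (thermal + elastic change equal): (α₁ − α₂)ΔT = P·[1/(A₁E₁) + 1/(A₂E₂)].
|α₁ − α₂|·ΔT = 6.8×10⁻⁶ × 181 = 0.001231.
1/(A₁E₁) + 1/(A₂E₂) = 1/(675×110×10³) + 1/(2125×114×10³) = 1.76×10⁻⁸ N⁻¹.
So P = 0.001231 / 1.76×10⁻⁸ = 69.95 kN.
σ_{cast iron} = P/A₁ = 69950/675 = 103.6 MPa, compressive.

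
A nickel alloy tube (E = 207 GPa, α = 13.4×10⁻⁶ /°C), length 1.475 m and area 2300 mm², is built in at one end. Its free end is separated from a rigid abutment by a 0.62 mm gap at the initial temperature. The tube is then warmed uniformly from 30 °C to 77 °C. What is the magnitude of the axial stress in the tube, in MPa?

If the wall were absent the tube would grow by αΔT L = 13.4×10⁻⁶ × 47 × 1475 = 0.929 mm.
The gap closes (δ_free > 0.62 mm) and the wall then resists a further 0.929 − 0.62 = 0.309 mm of expansion.
That suppressed elongation corresponds to σ = E·Δ/L = 207×10³ × 0.309/1475 = 43.36 MPa.

σ ≈ 43.4 MPa (compressive)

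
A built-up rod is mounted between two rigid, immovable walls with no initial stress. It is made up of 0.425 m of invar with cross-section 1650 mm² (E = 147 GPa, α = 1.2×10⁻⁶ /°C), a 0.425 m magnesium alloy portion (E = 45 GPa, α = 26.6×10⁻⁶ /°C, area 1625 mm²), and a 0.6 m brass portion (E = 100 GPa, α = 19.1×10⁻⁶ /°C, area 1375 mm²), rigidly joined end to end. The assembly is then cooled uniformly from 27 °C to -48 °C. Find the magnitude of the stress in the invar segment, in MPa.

σ ≈ 88.7 MPa (tensile)

With the walls removed the bar would change length by δ_free = Σ αᵢΔT Lᵢ = 1.2×10⁻⁶×75×425 + 26.6×10⁻⁶×75×425 + 19.1×10⁻⁶×75×600 = 1.746 mm.
The walls prevent any net length change, so an axial force P (same in every segment) develops. Compatibility: P · Σ Lᵢ/(AᵢEᵢ) = δ_free.
The series flexibility is Σ Lᵢ/(AᵢEᵢ) = 425/(1650×147×10³) + 425/(1625×45×10³) + 600/(1375×100×10³) = 1.193×10⁻⁵ mm/N.
So P = 1.746 / 1.193×10⁻⁵ = 146.3 kN, tensile.
σ_{invar} = P / A = 146300 / 1650 = 88.7 MPa.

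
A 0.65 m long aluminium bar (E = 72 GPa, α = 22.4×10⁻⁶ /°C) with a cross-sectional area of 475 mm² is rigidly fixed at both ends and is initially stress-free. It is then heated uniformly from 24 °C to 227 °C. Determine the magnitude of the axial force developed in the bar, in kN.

With zero net strain, σ = E·αΔT = 72 GPa × 22.4×10⁻⁶ × 203 = 327.4 MPa.
Then P = σA = 327.4 × 475 mm² = 155.5 kN, compressive.

P ≈ 156 kN (compressive)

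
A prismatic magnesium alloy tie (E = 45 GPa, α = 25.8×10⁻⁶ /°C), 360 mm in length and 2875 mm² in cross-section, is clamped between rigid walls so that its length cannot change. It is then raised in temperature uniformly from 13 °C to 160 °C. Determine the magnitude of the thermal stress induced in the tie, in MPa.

Because both ends are immovable the net strain is zero, and the suppressed thermal strain is αΔT = 25.8×10⁻⁶ × 147 = 3792.6×10⁻⁶.
σ = EαΔT = 45×10³ × 25.8×10⁻⁶ × 147 = 170.7 MPa (compressive; the tie is trying to expand).

σ ≈ 171 MPa (compressive)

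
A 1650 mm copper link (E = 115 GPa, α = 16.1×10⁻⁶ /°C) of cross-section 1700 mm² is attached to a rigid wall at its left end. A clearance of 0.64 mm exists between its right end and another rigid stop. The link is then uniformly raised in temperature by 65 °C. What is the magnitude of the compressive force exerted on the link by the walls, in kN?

P ≈ 129 kN

Free thermal elongation = αΔT L = 16.1×10⁻⁶ × 65 × 1650 = 1.727 mm.
The gap closes (δ_free > 0.64 mm) and the wall then resists a further 1.727 − 0.64 = 1.087 mm of expansion.
Compatibility: PL/(AE) = 1.087 mm, so σ = P/A = E × (1.087/1650) = 75.74 MPa.
Force on the wall = σA = 75.74 × 1700 mm² = 128.8 kN.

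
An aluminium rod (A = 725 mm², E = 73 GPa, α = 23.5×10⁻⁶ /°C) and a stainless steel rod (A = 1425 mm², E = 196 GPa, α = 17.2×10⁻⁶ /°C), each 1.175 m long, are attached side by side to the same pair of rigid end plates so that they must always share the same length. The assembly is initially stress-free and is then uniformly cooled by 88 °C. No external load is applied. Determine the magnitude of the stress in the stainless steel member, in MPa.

σ ≈ 17.3 MPa (compressive)

The aluminium has the larger α, so on cooling it would change length more than the stainless steel if both were free. The rigid plates force a common final length, so the aluminium is put into tension and the stainless steel into compression, with equal and opposite forces P (no external load).
Setting the final lengths equal and cancelling L: (α₁ − α₂)ΔT = P/(A₁E₁) + P/(A₂E₂).
|α₁ − α₂|·ΔT = 6.3×10⁻⁶ × 88 = 0.0005544.
1/(A₁E₁) + 1/(A₂E₂) = 1/(725×73×10³) + 1/(1425×196×10³) = 2.248×10⁻⁸ N⁻¹.
So P = 0.0005544 / 2.248×10⁻⁸ = 24.67 kN.
σ_{stainless steel} = P/A₂ = 24670/1425 = 17.31 MPa, compressive.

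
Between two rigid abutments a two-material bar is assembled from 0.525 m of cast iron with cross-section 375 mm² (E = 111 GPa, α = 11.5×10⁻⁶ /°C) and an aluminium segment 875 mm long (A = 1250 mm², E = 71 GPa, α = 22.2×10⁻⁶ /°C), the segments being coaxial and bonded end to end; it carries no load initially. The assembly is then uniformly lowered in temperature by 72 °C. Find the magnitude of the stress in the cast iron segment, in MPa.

σ ≈ 218 MPa (tensile)

If the supports were absent, the total length change would be Σ αᵢΔT Lᵢ = 11.5×10⁻⁶×72×525 + 22.2×10⁻⁶×72×875 = 1.833 mm.
The rigid supports impose zero overall length change; the single axial force P common to all segments must satisfy P Σ Lᵢ/(AᵢEᵢ) = δ_free.
The series flexibility is Σ Lᵢ/(AᵢEᵢ) = 525/(375×111×10³) + 875/(1250×71×10³) = 2.247×10⁻⁵ mm/N.
P = 1.833 / 2.247×10⁻⁵ = 81580 N = 81.58 kN, tensile.
σ_{cast iron} = P / A = 81580 / 375 = 217.6 MPa.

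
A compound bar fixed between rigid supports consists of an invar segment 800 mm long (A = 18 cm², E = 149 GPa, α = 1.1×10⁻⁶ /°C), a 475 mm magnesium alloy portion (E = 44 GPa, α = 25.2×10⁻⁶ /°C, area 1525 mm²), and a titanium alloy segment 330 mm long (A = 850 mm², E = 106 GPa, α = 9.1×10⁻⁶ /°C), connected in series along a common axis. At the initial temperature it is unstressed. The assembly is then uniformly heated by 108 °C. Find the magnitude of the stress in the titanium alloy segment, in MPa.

Free thermal expansion of the whole bar: Σ αᵢΔT Lᵢ = 1.1×10⁻⁶×108×800 + 25.2×10⁻⁶×108×475 + 9.1×10⁻⁶×108×330 = 1.712 mm.
The walls prevent any net length change, so an axial force P (same in every segment) develops. Compatibility: P · Σ Lᵢ/(AᵢEᵢ) = δ_free.
Σ Lᵢ/(AᵢEᵢ) = 800/(1800×149×10³) + 475/(1525×44×10³) + 330/(850×106×10³) = 1.372×10⁻⁵ mm/N.
P = 1.712 / 1.372×10⁻⁵ = 124800 N = 124.8 kN, compressive.
σ_{titanium alloy} = P / A = 124800 / 850 = 146.8 MPa.

σ ≈ 147 MPa (compressive)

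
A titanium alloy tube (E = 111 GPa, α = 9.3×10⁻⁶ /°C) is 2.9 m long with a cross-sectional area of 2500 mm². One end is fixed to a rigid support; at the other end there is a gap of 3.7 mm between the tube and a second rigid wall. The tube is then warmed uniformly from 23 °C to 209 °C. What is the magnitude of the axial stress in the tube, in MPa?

σ ≈ 50.4 MPa (compressive)

Free thermal elongation = αΔT L = 9.3×10⁻⁶ × 186 × 2900 = 5.016 mm.
This exceeds the 3.7 mm gap, so the wall pushes back. The portion of expansion that must be recovered elastically is δ_free − gap = 5.016 − 3.7 = 1.316 mm.
So σ = E(δ_free − g)/L = 111×10³ × 1.316/2900 = 50.39 MPa.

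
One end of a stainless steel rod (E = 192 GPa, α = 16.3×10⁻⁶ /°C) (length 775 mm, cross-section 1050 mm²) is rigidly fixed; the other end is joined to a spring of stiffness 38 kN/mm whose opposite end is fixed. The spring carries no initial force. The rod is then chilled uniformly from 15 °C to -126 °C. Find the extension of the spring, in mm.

δ ≈ 1.55 mm

If the spring were absent the rod would shorten by αΔT L = 16.3×10⁻⁶ × 141 × 775 = 1.781 mm.
With a force P in the spring, the elastic change of the rod is PL/(AE) and that of the spring is P/k; compatibility requires their sum to equal δ_free.
So P = δ_free / [L/(AE) + 1/k] = 1.781 / [ 775/(1050×192×10³) + 1/(38×10³) ].
P = 1.781 / 3.016×10⁻⁵ = 59060 N.
Spring extension = P/k = 59060/(38×10³) = 1.554 mm.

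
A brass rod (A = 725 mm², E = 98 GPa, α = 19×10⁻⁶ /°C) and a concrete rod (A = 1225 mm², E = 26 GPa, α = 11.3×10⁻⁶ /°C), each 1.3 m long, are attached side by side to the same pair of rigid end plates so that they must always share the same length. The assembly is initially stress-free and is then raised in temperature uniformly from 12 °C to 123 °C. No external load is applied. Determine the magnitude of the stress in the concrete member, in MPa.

Both members must finish at the same length. With the larger α, the brass tends to over-expand; the plates restrain it, putting the brass in compression and the concrete in tension. With no external load the two internal forces are equal and opposite, magnitude P.
Equating the net (thermal + elastic) strains gives |α₁ − α₂|·ΔT = P·[1/(A₁E₁) + 1/(A₂E₂)].
|α₁ − α₂|·ΔT = 7.7×10⁻⁶ × 111 = 0.0008547.
1/(A₁E₁) + 1/(A₂E₂) = 1/(725×98×10³) + 1/(1225×26×10³) = 4.547×10⁻⁸ N⁻¹.
So P = 0.0008547 / 4.547×10⁻⁸ = 18.8 kN.
σ_{concrete} = P/A₂ = 18800/1225 = 15.34 MPa, tensile.

σ ≈ 15.3 MPa (tensile)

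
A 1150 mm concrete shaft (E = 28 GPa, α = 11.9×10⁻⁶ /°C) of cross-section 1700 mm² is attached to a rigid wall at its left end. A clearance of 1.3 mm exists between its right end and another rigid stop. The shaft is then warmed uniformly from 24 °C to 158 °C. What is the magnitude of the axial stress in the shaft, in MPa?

σ ≈ 13 MPa (compressive)

If the wall were absent the shaft would grow by αΔT L = 11.9×10⁻⁶ × 134 × 1150 = 1.834 mm.
After closing the 1.3 mm clearance, 1.834 − 1.3 = 0.5338 mm of expansion remains to be suppressed by the wall.
So σ = E(δ_free − g)/L = 28×10³ × 0.5338/1150 = 13 MPa.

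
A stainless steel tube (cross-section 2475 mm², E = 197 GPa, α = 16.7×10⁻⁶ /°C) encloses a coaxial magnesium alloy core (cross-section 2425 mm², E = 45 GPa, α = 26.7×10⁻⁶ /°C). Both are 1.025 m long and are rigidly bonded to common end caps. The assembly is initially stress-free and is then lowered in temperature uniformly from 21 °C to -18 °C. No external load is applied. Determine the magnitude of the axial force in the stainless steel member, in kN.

Equilibrium of a rigid end plate with no external load gives equal and opposite internal forces ±P in the two members. Since α_{magnesium alloy} > α_{stainless steel}, cooling drives the magnesium alloy into tension and the stainless steel into compression.
Compatibility of the two members (thermal + elastic change equal): (α₁ − α₂)ΔT = P·[1/(A₁E₁) + 1/(A₂E₂)].
|α₁ − α₂|·ΔT = 10×10⁻⁶ × 39 = 0.00039.
1/(A₁E₁) + 1/(A₂E₂) = 1/(2475×197×10³) + 1/(2425×45×10³) = 1.121×10⁻⁸ N⁻¹.
P = 0.00039 / 1.121×10⁻⁸ = 34780 N = 34.78 kN.

P ≈ 34.8 kN (compressive in the stainless steel)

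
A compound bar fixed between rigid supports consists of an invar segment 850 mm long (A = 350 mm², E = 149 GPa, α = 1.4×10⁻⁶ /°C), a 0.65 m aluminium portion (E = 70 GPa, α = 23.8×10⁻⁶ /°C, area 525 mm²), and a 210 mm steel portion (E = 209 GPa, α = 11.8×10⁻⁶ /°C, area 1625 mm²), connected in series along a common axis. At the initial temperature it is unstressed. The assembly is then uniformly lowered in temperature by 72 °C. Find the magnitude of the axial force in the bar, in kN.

P ≈ 39.8 kN (tensile)

Free thermal contraction of the whole bar: Σ αᵢΔT Lᵢ = 1.4×10⁻⁶×72×850 + 23.8×10⁻⁶×72×650 + 11.8×10⁻⁶×72×210 = 1.378 mm.
The walls prevent any net length change, so an axial force P (same in every segment) develops. Compatibility: P · Σ Lᵢ/(AᵢEᵢ) = δ_free.
The series flexibility is Σ Lᵢ/(AᵢEᵢ) = 850/(350×149×10³) + 650/(525×70×10³) + 210/(1625×209×10³) = 3.46×10⁻⁵ mm/N.
Hence P = δ_free / Σ(L/AE) = 1.378/3.46×10⁻⁵ = 39.82 kN (tensile).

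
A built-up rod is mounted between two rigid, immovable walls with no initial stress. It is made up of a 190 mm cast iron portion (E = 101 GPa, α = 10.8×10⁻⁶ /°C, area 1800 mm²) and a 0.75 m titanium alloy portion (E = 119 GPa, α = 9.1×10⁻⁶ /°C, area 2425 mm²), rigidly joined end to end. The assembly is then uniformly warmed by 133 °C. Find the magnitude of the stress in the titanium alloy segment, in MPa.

With the walls removed the bar would change length by δ_free = Σ αᵢΔT Lᵢ = 10.8×10⁻⁶×133×190 + 9.1×10⁻⁶×133×750 = 1.181 mm.
The rigid supports impose zero overall length change; the single axial force P common to all segments must satisfy P Σ Lᵢ/(AᵢEᵢ) = δ_free.
Σ Lᵢ/(AᵢEᵢ) = 190/(1800×101×10³) + 750/(2425×119×10³) = 3.644×10⁻⁶ mm/N.
Hence P = δ_free / Σ(L/AE) = 1.181/3.644×10⁻⁶ = 324 kN (compressive).
σ_{titanium alloy} = P / A = 324000 / 2425 = 133.6 MPa.

σ ≈ 134 MPa (compressive)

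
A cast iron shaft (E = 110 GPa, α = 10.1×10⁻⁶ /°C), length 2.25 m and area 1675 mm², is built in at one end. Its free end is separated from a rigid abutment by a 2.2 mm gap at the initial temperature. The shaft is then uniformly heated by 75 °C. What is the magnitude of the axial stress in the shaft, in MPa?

σ ≈ 0 MPa

If the wall were absent the shaft would grow by αΔT L = 10.1×10⁻⁶ × 75 × 2250 = 1.704 mm.
This is smaller than the 2.2 mm clearance, so the shaft expands freely without reaching the stop — the stress is zero.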